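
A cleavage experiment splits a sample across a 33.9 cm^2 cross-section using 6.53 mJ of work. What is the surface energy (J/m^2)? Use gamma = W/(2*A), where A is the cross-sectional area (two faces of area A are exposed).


Convert: A = 33.9 cm^2 = 0.00339 m^2, W = 6.53 mJ = 0.00653 J
Cleaving exposes two faces of area A, so total new surface = 2*A and gamma = W / (2*A)
gamma = 0.00653 / (2 * 0.00339)
gamma = 0.963 J/m^2

0.963


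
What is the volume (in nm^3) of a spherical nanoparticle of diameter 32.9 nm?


Radius r = 32.9/2 = 16.45 nm
Volume V = (4/3) * pi * r^3
V = (4/3) * pi * (16.45)^3
V = 18646.03 nm^3

18646.03


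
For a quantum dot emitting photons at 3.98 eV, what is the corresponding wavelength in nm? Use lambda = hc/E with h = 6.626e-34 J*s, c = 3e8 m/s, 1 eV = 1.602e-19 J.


Convert energy: E = 3.98 eV = 3.98 * 1.602e-19 = 6.37596e-19 J
lambda = h*c / E = 6.626e-34 * 3e8 / 6.37596e-19
lambda = 3.11765e-07 m = 311.8 nm

311.8


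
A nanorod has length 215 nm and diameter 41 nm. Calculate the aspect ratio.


Aspect ratio AR = length / diameter
AR = 215 / 41
AR = 5.24

5.24


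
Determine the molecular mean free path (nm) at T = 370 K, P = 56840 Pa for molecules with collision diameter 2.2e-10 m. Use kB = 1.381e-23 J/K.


Mean free path: lambda = kB*T / (sqrt(2) * pi * d^2 * P)
lambda = 1.381e-23 * 370 / (sqrt(2) * pi * (2.2e-10)^2 * 56840)
lambda = 4.18053e-07 m
lambda = 418.05 nm

418.05


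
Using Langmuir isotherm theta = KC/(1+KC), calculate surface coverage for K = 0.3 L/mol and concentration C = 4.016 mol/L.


Langmuir isotherm: theta = K*C / (1 + K*C)
K*C = 0.3 * 4.016 = 1.2048
theta = 1.2048 / (1 + 1.2048) = 1.2048 / 2.2048
theta = 0.5464

0.5464


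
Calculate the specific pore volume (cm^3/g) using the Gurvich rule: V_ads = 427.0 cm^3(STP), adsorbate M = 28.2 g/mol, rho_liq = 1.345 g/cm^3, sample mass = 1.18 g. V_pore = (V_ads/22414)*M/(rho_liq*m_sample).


Moles adsorbed n = V_ads / 22414 = 427.0 / 22414 = 1.905059e-02 mol
Liquid volume V_liq = n * M / rho_liq = 1.905059e-02 * 28.2 / 1.345 = 0.39943 cm^3
Specific pore volume V_pore = V_liq / m_sample = 0.39943 / 1.18
V_pore = 0.3385 cm^3/g

0.3385


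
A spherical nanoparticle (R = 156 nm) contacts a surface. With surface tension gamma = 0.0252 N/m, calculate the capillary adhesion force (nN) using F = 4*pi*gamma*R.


Convert radius: R = 156 nm = 1.56e-07 m
F = 4 * pi * gamma * R
F = 4 * pi * 0.0252 * 1.56e-07
F = 4.94009e-08 N = 49.4009 nN

49.4009


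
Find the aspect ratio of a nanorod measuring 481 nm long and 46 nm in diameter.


Aspect ratio AR = length / diameter
AR = 481 / 46
AR = 10.46

10.46


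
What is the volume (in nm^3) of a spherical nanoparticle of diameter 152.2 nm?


Radius r = 152.2/2 = 76.1 nm
Volume V = (4/3) * pi * r^3
V = (4/3) * pi * (76.1)^3
V = 1846046.26 nm^3

1846046.26


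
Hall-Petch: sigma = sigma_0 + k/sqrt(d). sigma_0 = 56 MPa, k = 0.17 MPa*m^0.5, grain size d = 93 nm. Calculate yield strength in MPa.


d = 93 nm = 9.3e-08 m
sqrt(d) = 0.000304959
Hall-Petch contribution = k / sqrt(d) = 0.17 / 0.000304959 = 557.5 MPa
sigma = sigma_0 + k/sqrt(d) = 56 + 557.5 = 613.5 MPa

613.5


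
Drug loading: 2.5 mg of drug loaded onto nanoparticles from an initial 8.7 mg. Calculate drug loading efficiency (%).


Drug loading efficiency = (drug loaded / drug initial) * 100
DLE = 2.5 / 8.7 * 100
DLE = 0.2874 * 100
DLE = 28.74%

28.74


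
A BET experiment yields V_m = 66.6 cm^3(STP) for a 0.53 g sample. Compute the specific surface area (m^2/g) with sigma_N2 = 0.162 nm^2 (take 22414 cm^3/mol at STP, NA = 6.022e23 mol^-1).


Number of moles in monolayer = V_m / 22414 = 66.6 / 22414 = 0.00297136
Number of molecules = moles * NA = 0.00297136 * 6.022e23
SA = molecules * sigma / mass
SA = (66.6 / 22414) * 6.022e23 * 0.162e-18 / 0.53
SA = 546.9 m^2/g

546.9


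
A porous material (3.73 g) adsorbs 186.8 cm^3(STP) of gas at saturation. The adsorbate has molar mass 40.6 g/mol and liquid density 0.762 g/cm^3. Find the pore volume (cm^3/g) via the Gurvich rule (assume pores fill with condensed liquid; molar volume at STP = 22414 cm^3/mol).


Moles adsorbed n = V_ads / 22414 = 186.8 / 22414 = 8.334077e-03 mol
Liquid volume V_liq = n * M / rho_liq = 8.334077e-03 * 40.6 / 0.762 = 0.44405 cm^3
Specific pore volume V_pore = V_liq / m_sample = 0.44405 / 3.73
V_pore = 0.119 cm^3/g

0.119


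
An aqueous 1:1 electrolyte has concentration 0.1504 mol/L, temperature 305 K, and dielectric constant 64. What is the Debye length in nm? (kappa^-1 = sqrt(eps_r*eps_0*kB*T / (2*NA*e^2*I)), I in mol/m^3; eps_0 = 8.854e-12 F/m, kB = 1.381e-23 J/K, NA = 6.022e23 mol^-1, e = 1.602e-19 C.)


Ionic strength I = 0.1504 * 1^2 * 1000 = 150.4 mol/m^3
kappa^-1 = sqrt(64 * 8.854e-12 * 1.381e-23 * 305 / (2 * 6.022e23 * (1.602e-19)^2 * 150.4))
kappa^-1 = 0.717 nm

0.717


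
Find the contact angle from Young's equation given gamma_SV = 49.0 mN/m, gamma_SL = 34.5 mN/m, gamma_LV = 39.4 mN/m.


cos(theta) = (gamma_SV - gamma_SL) / gamma_LV
cos(theta) = (49.0 - 34.5) / 39.4
cos(theta) = 0.36802
theta = arccos(0.36802) = 68.41 degrees

68.41


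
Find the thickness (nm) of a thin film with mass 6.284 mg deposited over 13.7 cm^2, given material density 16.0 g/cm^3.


Convert: m = 6.284 mg = 6.2840e-06 kg, A = 13.7 cm^2 = 1.3700e-03 m^2, rho = 16.0 g/cm^3 = 16000 kg/m^3
t = m / (A * rho)
t = 6.2840e-06 / (1.3700e-03 * 16000)
t = 2.8668e-07 m = 286.7 nm

286.7


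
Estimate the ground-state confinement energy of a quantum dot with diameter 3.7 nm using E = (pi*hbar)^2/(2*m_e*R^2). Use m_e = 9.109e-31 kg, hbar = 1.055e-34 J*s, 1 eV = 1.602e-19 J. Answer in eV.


Radius R = 3.7/2 = 1.85 nm = 1.85e-09 m
E = (pi * 1.055e-34)^2 / (2 * 9.109e-31 * (1.85e-09)^2)
E(J) = 1.76182e-20
E = E(J) / 1.602e-19 = 0.11 eV

0.11


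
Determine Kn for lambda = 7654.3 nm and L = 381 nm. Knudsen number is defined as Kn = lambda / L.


Knudsen number Kn = lambda / L
Kn = 7654.3 / 381
Kn = 20.09

20.09


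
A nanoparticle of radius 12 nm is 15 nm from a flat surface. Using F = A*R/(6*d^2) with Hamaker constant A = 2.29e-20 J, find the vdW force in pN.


Convert to SI: R = 12 nm = 1.2e-08 m, d = 15 nm = 1.5e-08 m
F = A * R / (6 * d^2)
F = 2.29e-20 * 1.2e-08 / (6 * (1.5e-08)^2)
F = 2.03556e-13 N = 0.204 pN

0.204


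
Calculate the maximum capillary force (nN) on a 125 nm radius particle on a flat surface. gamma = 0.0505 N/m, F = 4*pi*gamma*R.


Convert radius: R = 125 nm = 1.25e-07 m
F = 4 * pi * gamma * R
F = 4 * pi * 0.0505 * 1.25e-07
F = 7.93252e-08 N = 79.3252 nN

79.3252


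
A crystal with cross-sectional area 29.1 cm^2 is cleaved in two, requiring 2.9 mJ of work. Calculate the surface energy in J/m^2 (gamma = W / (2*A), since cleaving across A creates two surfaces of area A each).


Convert: A = 29.1 cm^2 = 0.00291 m^2, W = 2.9 mJ = 0.0029 J
Cleaving exposes two faces of area A, so total new surface = 2*A and gamma = W / (2*A)
gamma = 0.0029 / (2 * 0.00291)
gamma = 0.498 J/m^2

0.498


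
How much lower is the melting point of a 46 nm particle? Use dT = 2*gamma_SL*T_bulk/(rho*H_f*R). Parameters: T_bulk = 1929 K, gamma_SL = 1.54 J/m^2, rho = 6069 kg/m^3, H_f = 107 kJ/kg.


Radius R = 46/2 = 23 nm = 2.3e-08 m
Convert H_f = 107 kJ/kg = 107000 J/kg
dT = 2 * gamma_SL * T_bulk / (rho * H_f * R)
dT = 2 * 1.54 * 1929 / (6069 * 107000 * 2.3e-08)
dT = 397.8 K

397.8


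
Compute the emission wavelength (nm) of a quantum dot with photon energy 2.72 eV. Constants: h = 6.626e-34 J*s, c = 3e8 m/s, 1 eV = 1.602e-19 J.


Convert energy: E = 2.72 eV = 2.72 * 1.602e-19 = 4.35744e-19 J
lambda = h*c / E = 6.626e-34 * 3e8 / 4.35744e-19
lambda = 4.56185e-07 m = 456.2 nm

456.2


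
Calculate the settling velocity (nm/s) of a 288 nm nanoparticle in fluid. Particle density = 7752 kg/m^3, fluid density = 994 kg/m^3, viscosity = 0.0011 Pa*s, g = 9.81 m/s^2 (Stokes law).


Radius R = 288/2 nm = 1.44e-07 m
Density difference = 7752 - 994 = 6758 kg/m^3
v = 2 * R^2 * (rho_p - rho_f) * g / (9 * eta)
v = 2 * (1.44e-07)^2 * 6758 * 9.81 / (9 * 0.0011)
v = 2.7772e-07 m/s = 277.7199 nm/s

277.7199


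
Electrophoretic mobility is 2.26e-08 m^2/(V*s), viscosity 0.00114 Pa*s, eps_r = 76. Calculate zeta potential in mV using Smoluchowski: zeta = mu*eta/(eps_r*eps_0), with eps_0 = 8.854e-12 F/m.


Smoluchowski equation: zeta = mu * eta / (eps_r * eps_0)
zeta = 2.26e-08 * 0.00114 / (76 * 8.854e-12)
zeta = 0.038288 V = 38.29 mV

38.29


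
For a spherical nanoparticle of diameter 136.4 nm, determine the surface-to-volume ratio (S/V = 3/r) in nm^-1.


Radius r = 136.4/2 = 68.2 nm
S/V = 3 / r = 3 / 68.2
S/V = 0.044 nm^-1

0.044


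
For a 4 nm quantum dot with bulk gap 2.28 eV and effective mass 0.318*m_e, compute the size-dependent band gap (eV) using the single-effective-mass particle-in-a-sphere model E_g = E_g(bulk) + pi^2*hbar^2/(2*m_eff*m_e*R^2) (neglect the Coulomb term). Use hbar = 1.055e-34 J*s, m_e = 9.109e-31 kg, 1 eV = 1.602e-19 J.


Radius R = 4/2 nm = 2e-09 m
Confinement energy dE = pi^2 * hbar^2 / (2 * m_eff * m_e * R^2)
dE = pi^2 * (1.055e-34)^2 / (2 * 0.318 * 9.109e-31 * (2e-09)^2) J, divided by 1.602e-19 J/eV
dE = 0.2959 eV
Total band gap = E_g(bulk) + dE = 2.28 + 0.2959 = 2.5759 eV

2.5759


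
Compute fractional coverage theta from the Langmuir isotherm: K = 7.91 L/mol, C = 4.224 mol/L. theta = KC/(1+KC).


Langmuir isotherm: theta = K*C / (1 + K*C)
K*C = 7.91 * 4.224 = 33.41184
theta = 33.41184 / (1 + 33.41184) = 33.41184 / 34.41184
theta = 0.9709

0.9709


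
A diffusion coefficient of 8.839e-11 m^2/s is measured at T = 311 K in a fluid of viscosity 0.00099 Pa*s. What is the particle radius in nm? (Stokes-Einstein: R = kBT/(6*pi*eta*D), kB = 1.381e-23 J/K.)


Stokes-Einstein: R = kB*T / (6*pi*eta*D)
R = 1.381e-23 * 311 / (6 * pi * 0.00099 * 8.839e-11)
R = 2.60384e-09 m = 2.6 nm

2.6


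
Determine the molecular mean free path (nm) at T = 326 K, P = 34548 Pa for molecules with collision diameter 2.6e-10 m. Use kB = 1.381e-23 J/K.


Mean free path: lambda = kB*T / (sqrt(2) * pi * d^2 * P)
lambda = 1.381e-23 * 326 / (sqrt(2) * pi * (2.6e-10)^2 * 34548)
lambda = 4.33887e-07 m
lambda = 433.89 nm

433.89


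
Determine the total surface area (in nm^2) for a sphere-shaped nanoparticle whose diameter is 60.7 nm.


Radius r = 60.7/2 = 30.35 nm
Surface area SA = 4 * pi * r^2
SA = 4 * pi * (30.35)^2
SA = 11575.17 nm^2

11575.17


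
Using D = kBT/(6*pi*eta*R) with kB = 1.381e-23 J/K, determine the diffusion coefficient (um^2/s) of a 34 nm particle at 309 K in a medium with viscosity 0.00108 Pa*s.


Radius R = 34/2 = 17 nm = 1.7e-08 m
D = kB*T / (6*pi*eta*R)
D = 1.381e-23 * 309 / (6 * pi * 0.00108 * 1.7e-08)
D = 1.23304e-11 m^2/s = 12.33 um^2/s

12.33


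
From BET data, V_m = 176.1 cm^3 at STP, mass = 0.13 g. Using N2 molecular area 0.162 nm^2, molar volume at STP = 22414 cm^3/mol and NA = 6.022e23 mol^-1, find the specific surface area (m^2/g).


Number of moles in monolayer = V_m / 22414 = 176.1 / 22414 = 0.0078567
Number of molecules = moles * NA = 0.0078567 * 6.022e23
SA = molecules * sigma / mass
SA = (176.1 / 22414) * 6.022e23 * 0.162e-18 / 0.13
SA = 5895.9 m^2/g

5895.9


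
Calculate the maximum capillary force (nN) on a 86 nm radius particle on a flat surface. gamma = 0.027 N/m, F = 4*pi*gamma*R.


Convert radius: R = 86 nm = 8.6e-08 m
F = 4 * pi * gamma * R
F = 4 * pi * 0.027 * 8.6e-08
F = 2.91791e-08 N = 29.1791 nN

29.1791


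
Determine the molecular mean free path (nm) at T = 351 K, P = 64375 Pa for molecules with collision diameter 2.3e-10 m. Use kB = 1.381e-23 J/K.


Mean free path: lambda = kB*T / (sqrt(2) * pi * d^2 * P)
lambda = 1.381e-23 * 351 / (sqrt(2) * pi * (2.3e-10)^2 * 64375)
lambda = 3.20378e-07 m
lambda = 320.38 nm

320.38


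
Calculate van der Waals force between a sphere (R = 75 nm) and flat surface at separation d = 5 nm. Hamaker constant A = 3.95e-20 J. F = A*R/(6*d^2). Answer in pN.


Convert to SI: R = 75 nm = 7.5e-08 m, d = 5 nm = 5e-09 m
F = A * R / (6 * d^2)
F = 3.95e-20 * 7.5e-08 / (6 * (5e-09)^2)
F = 1.975e-11 N = 19.75 pN

19.75


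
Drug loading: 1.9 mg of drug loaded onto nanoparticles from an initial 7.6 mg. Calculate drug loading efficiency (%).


Drug loading efficiency = (drug loaded / drug initial) * 100
DLE = 1.9 / 7.6 * 100
DLE = 0.25 * 100
DLE = 25.0%

25.0


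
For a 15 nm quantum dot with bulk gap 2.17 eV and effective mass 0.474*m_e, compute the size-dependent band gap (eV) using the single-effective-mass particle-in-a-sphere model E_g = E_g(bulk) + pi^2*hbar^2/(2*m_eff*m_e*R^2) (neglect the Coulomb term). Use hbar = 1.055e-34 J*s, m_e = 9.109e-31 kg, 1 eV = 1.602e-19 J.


Radius R = 15/2 nm = 7.5e-09 m
Confinement energy dE = pi^2 * hbar^2 / (2 * m_eff * m_e * R^2)
dE = pi^2 * (1.055e-34)^2 / (2 * 0.474 * 9.109e-31 * (7.5e-09)^2) J, divided by 1.602e-19 J/eV
dE = 0.0141 eV
Total band gap = E_g(bulk) + dE = 2.17 + 0.0141 = 2.1841 eV

2.1841


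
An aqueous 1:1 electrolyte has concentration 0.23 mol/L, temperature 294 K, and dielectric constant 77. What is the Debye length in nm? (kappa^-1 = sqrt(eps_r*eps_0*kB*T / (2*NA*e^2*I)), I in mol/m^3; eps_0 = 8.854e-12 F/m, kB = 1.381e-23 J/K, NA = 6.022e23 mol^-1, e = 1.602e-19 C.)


Ionic strength I = 0.23 * 1^2 * 1000 = 230 mol/m^3
kappa^-1 = sqrt(77 * 8.854e-12 * 1.381e-23 * 294 / (2 * 6.022e23 * (1.602e-19)^2 * 230))
kappa^-1 = 0.624 nm

0.624


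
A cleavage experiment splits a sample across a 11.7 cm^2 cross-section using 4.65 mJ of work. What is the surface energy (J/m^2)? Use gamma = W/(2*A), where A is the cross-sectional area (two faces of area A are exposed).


Convert: A = 11.7 cm^2 = 0.00117 m^2, W = 4.65 mJ = 0.00465 J
Cleaving exposes two faces of area A, so total new surface = 2*A and gamma = W / (2*A)
gamma = 0.00465 / (2 * 0.00117)
gamma = 1.987 J/m^2

1.987


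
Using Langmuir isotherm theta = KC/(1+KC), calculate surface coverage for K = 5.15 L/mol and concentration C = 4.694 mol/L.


Langmuir isotherm: theta = K*C / (1 + K*C)
K*C = 5.15 * 4.694 = 24.1741
theta = 24.1741 / (1 + 24.1741) = 24.1741 / 25.1741
theta = 0.9603

0.9603


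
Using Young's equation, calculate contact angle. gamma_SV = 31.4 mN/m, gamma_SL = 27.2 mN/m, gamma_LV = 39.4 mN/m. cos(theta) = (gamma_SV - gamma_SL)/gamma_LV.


cos(theta) = (gamma_SV - gamma_SL) / gamma_LV
cos(theta) = (31.4 - 27.2) / 39.4
cos(theta) = 0.106599
theta = arccos(0.106599) = 83.88 degrees

83.88


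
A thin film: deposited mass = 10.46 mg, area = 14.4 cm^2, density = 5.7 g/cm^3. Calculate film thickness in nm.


Convert: m = 10.46 mg = 1.0460e-05 kg, A = 14.4 cm^2 = 1.4400e-03 m^2, rho = 5.7 g/cm^3 = 5700 kg/m^3
t = m / (A * rho)
t = 1.0460e-05 / (1.4400e-03 * 5700)
t = 1.2744e-06 m = 1274.4 nm

1274.4


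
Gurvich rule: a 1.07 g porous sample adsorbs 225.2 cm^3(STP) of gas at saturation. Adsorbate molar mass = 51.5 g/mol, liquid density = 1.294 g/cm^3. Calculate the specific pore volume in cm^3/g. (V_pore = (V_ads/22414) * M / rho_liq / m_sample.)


Moles adsorbed n = V_ads / 22414 = 225.2 / 22414 = 1.004729e-02 mol
Liquid volume V_liq = n * M / rho_liq = 1.004729e-02 * 51.5 / 1.294 = 0.39987 cm^3
Specific pore volume V_pore = V_liq / m_sample = 0.39987 / 1.07
V_pore = 0.3737 cm^3/g

0.3737


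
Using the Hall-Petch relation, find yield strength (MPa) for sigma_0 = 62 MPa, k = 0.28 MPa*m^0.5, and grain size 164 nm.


d = 164 nm = 1.64e-07 m
sqrt(d) = 0.0004049691
Hall-Petch contribution = k / sqrt(d) = 0.28 / 0.0004049691 = 691.4 MPa
sigma = sigma_0 + k/sqrt(d) = 62 + 691.4 = 753.4 MPa

753.4


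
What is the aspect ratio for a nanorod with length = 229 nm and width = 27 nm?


Aspect ratio AR = length / diameter
AR = 229 / 27
AR = 8.48

8.48


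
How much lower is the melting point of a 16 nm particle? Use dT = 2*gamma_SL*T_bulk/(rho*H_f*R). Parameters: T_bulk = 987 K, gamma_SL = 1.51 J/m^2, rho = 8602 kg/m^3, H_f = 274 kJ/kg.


Radius R = 16/2 = 8 nm = 8e-09 m
Convert H_f = 274 kJ/kg = 274000 J/kg
dT = 2 * gamma_SL * T_bulk / (rho * H_f * R)
dT = 2 * 1.51 * 987 / (8602 * 274000 * 8e-09)
dT = 158.1 K

158.1


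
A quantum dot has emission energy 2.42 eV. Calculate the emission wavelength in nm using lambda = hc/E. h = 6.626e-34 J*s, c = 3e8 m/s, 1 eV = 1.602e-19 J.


Convert energy: E = 2.42 eV = 2.42 * 1.602e-19 = 3.87684e-19 J
lambda = h*c / E = 6.626e-34 * 3e8 / 3.87684e-19
lambda = 5.12737e-07 m = 512.7 nm

512.7


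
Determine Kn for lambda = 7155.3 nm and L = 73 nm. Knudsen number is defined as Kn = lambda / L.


Knudsen number Kn = lambda / L
Kn = 7155.3 / 73
Kn = 98.0178

98.0178


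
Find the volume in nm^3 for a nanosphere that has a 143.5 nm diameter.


Radius r = 143.5/2 = 71.75 nm
Volume V = (4/3) * pi * r^3
V = (4/3) * pi * (71.75)^3
V = 1547228.03 nm^3

1547228.03


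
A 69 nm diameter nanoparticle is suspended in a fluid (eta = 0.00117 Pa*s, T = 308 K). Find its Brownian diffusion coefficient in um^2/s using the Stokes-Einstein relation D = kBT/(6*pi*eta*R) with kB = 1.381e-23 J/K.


Radius R = 69/2 = 34.5 nm = 3.45e-08 m
D = kB*T / (6*pi*eta*R)
D = 1.381e-23 * 308 / (6 * pi * 0.00117 * 3.45e-08)
D = 5.59034e-12 m^2/s = 5.59 um^2/s

5.59


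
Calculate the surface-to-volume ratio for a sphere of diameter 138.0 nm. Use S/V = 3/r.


Radius r = 138.0/2 = 69 nm
S/V = 3 / r = 3 / 69
S/V = 0.0435 nm^-1

0.0435


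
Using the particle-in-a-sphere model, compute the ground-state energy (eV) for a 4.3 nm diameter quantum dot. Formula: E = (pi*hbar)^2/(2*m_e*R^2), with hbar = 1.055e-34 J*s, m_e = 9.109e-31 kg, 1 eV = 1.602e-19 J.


Radius R = 4.3/2 = 2.15 nm = 2.15e-09 m
E = (pi * 1.055e-34)^2 / (2 * 9.109e-31 * (2.15e-09)^2)
E(J) = 1.30445e-20
E = E(J) / 1.602e-19 = 0.0814 eV

0.0814


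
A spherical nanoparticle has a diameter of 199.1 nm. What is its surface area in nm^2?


Radius r = 199.1/2 = 99.55 nm
Surface area SA = 4 * pi * r^2
SA = 4 * pi * (99.55)^2
SA = 124535.28 nm^2

124535.28


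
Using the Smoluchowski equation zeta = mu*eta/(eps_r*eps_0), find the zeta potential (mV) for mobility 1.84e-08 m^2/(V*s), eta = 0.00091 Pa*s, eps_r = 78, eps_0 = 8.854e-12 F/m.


Smoluchowski equation: zeta = mu * eta / (eps_r * eps_0)
zeta = 1.84e-08 * 0.00091 / (78 * 8.854e-12)
zeta = 0.024245 V = 24.25 mV

24.25


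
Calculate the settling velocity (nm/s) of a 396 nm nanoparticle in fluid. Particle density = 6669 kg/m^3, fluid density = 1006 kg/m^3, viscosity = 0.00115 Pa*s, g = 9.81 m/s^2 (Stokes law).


Radius R = 396/2 nm = 1.98e-07 m
Density difference = 6669 - 1006 = 5663 kg/m^3
v = 2 * R^2 * (rho_p - rho_f) * g / (9 * eta)
v = 2 * (1.98e-07)^2 * 5663 * 9.81 / (9 * 0.00115)
v = 4.20858e-07 m/s = 420.858 nm/s

420.858


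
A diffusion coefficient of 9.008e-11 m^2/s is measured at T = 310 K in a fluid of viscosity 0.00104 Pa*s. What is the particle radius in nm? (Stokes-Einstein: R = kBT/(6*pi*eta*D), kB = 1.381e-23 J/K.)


Stokes-Einstein: R = kB*T / (6*pi*eta*D)
R = 1.381e-23 * 310 / (6 * pi * 0.00104 * 9.008e-11)
R = 2.42433e-09 m = 2.42 nm

2.42


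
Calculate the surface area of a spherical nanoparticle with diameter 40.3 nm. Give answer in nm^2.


Radius r = 40.3/2 = 20.15 nm
Surface area SA = 4 * pi * r^2
SA = 4 * pi * (20.15)^2
SA = 5102.23 nm^2

5102.23


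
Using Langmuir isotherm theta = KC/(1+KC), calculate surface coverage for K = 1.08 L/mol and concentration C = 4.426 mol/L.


Langmuir isotherm: theta = K*C / (1 + K*C)
K*C = 1.08 * 4.426 = 4.78008
theta = 4.78008 / (1 + 4.78008) = 4.78008 / 5.78008
theta = 0.827

0.827


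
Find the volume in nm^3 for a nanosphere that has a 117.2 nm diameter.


Radius r = 117.2/2 = 58.6 nm
Volume V = (4/3) * pi * r^3
V = (4/3) * pi * (58.6)^3
V = 842910.49 nm^3

842910.49


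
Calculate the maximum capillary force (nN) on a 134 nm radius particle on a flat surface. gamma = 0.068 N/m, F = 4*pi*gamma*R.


Convert radius: R = 134 nm = 1.34e-07 m
F = 4 * pi * gamma * R
F = 4 * pi * 0.068 * 1.34e-07
F = 1.14505e-07 N = 114.5048 nN

114.5048


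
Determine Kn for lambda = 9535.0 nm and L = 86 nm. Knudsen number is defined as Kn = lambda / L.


Knudsen number Kn = lambda / L
Kn = 9535.0 / 86
Kn = 110.8721

110.8721


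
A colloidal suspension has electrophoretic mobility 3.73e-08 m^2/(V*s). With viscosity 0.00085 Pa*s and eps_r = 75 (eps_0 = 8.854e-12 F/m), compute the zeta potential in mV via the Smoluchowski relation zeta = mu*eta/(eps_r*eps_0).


Smoluchowski equation: zeta = mu * eta / (eps_r * eps_0)
zeta = 3.73e-08 * 0.00085 / (75 * 8.854e-12)
zeta = 0.047745 V = 47.74 mV

47.74


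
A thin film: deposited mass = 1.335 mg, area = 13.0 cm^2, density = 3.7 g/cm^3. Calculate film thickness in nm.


Convert: m = 1.335 mg = 1.3350e-06 kg, A = 13.0 cm^2 = 1.3000e-03 m^2, rho = 3.7 g/cm^3 = 3700 kg/m^3
t = m / (A * rho)
t = 1.3350e-06 / (1.3000e-03 * 3700)
t = 2.7755e-07 m = 277.5 nm

277.5


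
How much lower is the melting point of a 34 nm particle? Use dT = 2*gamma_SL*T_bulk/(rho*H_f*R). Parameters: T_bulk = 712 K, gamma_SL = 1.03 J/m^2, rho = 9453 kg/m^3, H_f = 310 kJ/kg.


Radius R = 34/2 = 17 nm = 1.7e-08 m
Convert H_f = 310 kJ/kg = 310000 J/kg
dT = 2 * gamma_SL * T_bulk / (rho * H_f * R)
dT = 2 * 1.03 * 712 / (9453 * 310000 * 1.7e-08)
dT = 29.4 K

29.4


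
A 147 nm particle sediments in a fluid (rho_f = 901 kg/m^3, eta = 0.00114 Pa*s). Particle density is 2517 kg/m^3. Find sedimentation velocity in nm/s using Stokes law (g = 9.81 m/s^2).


Radius R = 147/2 nm = 7.35e-08 m
Density difference = 2517 - 901 = 1616 kg/m^3
v = 2 * R^2 * (rho_p - rho_f) * g / (9 * eta)
v = 2 * (7.35e-08)^2 * 1616 * 9.81 / (9 * 0.00114)
v = 1.66943e-08 m/s = 16.6943 nm/s

16.6943


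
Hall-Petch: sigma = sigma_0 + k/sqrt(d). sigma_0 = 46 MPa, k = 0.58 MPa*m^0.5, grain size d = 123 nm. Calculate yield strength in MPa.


d = 123 nm = 1.23e-07 m
sqrt(d) = 0.0003507136
Hall-Petch contribution = k / sqrt(d) = 0.58 / 0.0003507136 = 1653.8 MPa
sigma = sigma_0 + k/sqrt(d) = 46 + 1653.8 = 1699.8 MPa

1699.8


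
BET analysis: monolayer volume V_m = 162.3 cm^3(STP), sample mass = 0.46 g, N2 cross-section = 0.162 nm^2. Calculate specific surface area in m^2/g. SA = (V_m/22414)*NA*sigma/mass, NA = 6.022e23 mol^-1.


Number of moles in monolayer = V_m / 22414 = 162.3 / 22414 = 0.00724101
Number of molecules = moles * NA = 0.00724101 * 6.022e23
SA = molecules * sigma / mass
SA = (162.3 / 22414) * 6.022e23 * 0.162e-18 / 0.46
SA = 1535.7 m^2/g

1535.7


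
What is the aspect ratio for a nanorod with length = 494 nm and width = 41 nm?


Aspect ratio AR = length / diameter
AR = 494 / 41
AR = 12.05

12.05


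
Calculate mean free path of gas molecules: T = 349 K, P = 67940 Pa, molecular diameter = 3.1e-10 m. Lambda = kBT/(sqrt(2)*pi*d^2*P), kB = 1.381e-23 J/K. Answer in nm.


Mean free path: lambda = kB*T / (sqrt(2) * pi * d^2 * P)
lambda = 1.381e-23 * 349 / (sqrt(2) * pi * (3.1e-10)^2 * 67940)
lambda = 1.66152e-07 m
lambda = 166.15 nm

166.15


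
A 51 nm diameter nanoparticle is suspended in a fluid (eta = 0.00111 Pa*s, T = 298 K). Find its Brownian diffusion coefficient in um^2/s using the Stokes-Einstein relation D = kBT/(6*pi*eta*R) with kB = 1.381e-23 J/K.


Radius R = 51/2 = 25.5 nm = 2.55e-08 m
D = kB*T / (6*pi*eta*R)
D = 1.381e-23 * 298 / (6 * pi * 0.00111 * 2.55e-08)
D = 7.7134e-12 m^2/s = 7.713 um^2/s

7.713


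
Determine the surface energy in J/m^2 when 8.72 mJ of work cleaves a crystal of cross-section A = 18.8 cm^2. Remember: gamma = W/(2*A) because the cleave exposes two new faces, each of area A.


Convert: A = 18.8 cm^2 = 0.00188 m^2, W = 8.72 mJ = 0.00872 J
Cleaving exposes two faces of area A, so total new surface = 2*A and gamma = W / (2*A)
gamma = 0.00872 / (2 * 0.00188)
gamma = 2.319 J/m^2

2.319


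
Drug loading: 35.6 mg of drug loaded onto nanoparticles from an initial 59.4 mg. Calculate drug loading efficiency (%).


Drug loading efficiency = (drug loaded / drug initial) * 100
DLE = 35.6 / 59.4 * 100
DLE = 0.5993 * 100
DLE = 59.93%

59.93


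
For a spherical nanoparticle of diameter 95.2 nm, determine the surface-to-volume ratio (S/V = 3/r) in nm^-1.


Radius r = 95.2/2 = 47.6 nm
S/V = 3 / r = 3 / 47.6
S/V = 0.063 nm^-1

0.063


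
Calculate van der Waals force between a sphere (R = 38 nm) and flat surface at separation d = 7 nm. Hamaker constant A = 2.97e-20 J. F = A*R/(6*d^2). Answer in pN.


Convert to SI: R = 38 nm = 3.8e-08 m, d = 7 nm = 7e-09 m
F = A * R / (6 * d^2)
F = 2.97e-20 * 3.8e-08 / (6 * (7e-09)^2)
F = 3.83878e-12 N = 3.839 pN

3.839


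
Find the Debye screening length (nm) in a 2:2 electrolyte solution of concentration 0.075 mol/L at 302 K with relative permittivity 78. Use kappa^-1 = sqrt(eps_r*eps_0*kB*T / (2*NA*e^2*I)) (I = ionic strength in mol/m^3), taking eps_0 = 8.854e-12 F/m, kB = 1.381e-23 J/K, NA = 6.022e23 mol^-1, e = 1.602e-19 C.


Ionic strength I = 0.075 * 2^2 * 1000 = 300 mol/m^3
kappa^-1 = sqrt(78 * 8.854e-12 * 1.381e-23 * 302 / (2 * 6.022e23 * (1.602e-19)^2 * 300))
kappa^-1 = 0.557 nm

0.557


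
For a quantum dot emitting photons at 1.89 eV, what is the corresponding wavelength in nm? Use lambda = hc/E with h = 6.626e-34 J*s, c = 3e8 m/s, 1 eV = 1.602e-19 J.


Convert energy: E = 1.89 eV = 1.89 * 1.602e-19 = 3.02778e-19 J
lambda = h*c / E = 6.626e-34 * 3e8 / 3.02778e-19
lambda = 6.56521e-07 m = 656.5 nm

656.5


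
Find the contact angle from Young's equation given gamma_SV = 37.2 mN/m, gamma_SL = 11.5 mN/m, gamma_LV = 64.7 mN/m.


cos(theta) = (gamma_SV - gamma_SL) / gamma_LV
cos(theta) = (37.2 - 11.5) / 64.7
cos(theta) = 0.397218
theta = arccos(0.397218) = 66.6 degrees

66.6


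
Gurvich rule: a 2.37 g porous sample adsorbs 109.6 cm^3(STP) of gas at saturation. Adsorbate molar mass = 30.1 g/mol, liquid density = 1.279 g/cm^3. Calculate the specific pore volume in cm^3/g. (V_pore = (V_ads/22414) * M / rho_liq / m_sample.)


Moles adsorbed n = V_ads / 22414 = 109.6 / 22414 = 4.889801e-03 mol
Liquid volume V_liq = n * M / rho_liq = 4.889801e-03 * 30.1 / 1.279 = 0.11508 cm^3
Specific pore volume V_pore = V_liq / m_sample = 0.11508 / 2.37
V_pore = 0.0486 cm^3/g

0.0486


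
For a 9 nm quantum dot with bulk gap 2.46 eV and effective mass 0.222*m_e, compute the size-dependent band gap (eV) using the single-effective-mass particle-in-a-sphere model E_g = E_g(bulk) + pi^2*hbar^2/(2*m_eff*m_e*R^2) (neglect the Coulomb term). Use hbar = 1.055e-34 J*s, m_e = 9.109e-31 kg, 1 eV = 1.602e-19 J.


Radius R = 9/2 nm = 4.5e-09 m
Confinement energy dE = pi^2 * hbar^2 / (2 * m_eff * m_e * R^2)
dE = pi^2 * (1.055e-34)^2 / (2 * 0.222 * 9.109e-31 * (4.5e-09)^2) J, divided by 1.602e-19 J/eV
dE = 0.0837 eV
Total band gap = E_g(bulk) + dE = 2.46 + 0.0837 = 2.5437 eV

2.5437


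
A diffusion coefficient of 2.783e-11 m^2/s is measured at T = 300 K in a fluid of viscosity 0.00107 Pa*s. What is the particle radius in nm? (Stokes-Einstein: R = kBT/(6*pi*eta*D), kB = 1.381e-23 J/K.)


Stokes-Einstein: R = kB*T / (6*pi*eta*D)
R = 1.381e-23 * 300 / (6 * pi * 0.00107 * 2.783e-11)
R = 7.38103e-09 m = 7.38 nm

7.38


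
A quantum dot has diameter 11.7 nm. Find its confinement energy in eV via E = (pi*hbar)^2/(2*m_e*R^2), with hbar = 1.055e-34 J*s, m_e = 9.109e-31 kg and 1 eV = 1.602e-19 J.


Radius R = 11.7/2 = 5.85 nm = 5.85e-09 m
E = (pi * 1.055e-34)^2 / (2 * 9.109e-31 * (5.85e-09)^2)
E(J) = 1.76194e-21
E = E(J) / 1.602e-19 = 0.011 eV

0.011


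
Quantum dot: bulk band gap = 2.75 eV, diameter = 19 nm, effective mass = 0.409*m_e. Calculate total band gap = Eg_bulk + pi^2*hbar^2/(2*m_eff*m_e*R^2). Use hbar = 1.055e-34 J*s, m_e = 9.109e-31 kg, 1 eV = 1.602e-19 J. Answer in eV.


Radius R = 19/2 nm = 9.5e-09 m
Confinement energy dE = pi^2 * hbar^2 / (2 * m_eff * m_e * R^2)
dE = pi^2 * (1.055e-34)^2 / (2 * 0.409 * 9.109e-31 * (9.5e-09)^2) J, divided by 1.602e-19 J/eV
dE = 0.0102 eV
Total band gap = E_g(bulk) + dE = 2.75 + 0.0102 = 2.7602 eV

2.7602


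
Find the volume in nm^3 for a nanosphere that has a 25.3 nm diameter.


Radius r = 25.3/2 = 12.65 nm
Volume V = (4/3) * pi * r^3
V = (4/3) * pi * (12.65)^3
V = 8479.3 nm^3

8479.3


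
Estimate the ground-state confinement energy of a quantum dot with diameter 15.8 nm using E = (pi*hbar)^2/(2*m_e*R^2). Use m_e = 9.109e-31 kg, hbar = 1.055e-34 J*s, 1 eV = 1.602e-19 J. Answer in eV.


Radius R = 15.8/2 = 7.9 nm = 7.9e-09 m
E = (pi * 1.055e-34)^2 / (2 * 9.109e-31 * (7.9e-09)^2)
E(J) = 9.66162e-22
E = E(J) / 1.602e-19 = 0.006 eV

0.006


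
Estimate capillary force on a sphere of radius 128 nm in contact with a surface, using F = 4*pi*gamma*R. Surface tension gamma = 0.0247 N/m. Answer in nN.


Convert radius: R = 128 nm = 1.28e-07 m
F = 4 * pi * gamma * R
F = 4 * pi * 0.0247 * 1.28e-07
F = 3.97298e-08 N = 39.7298 nN

39.7298


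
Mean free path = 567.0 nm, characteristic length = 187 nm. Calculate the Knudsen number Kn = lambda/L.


Knudsen number Kn = lambda / L
Kn = 567.0 / 187
Kn = 3.0321

3.0321


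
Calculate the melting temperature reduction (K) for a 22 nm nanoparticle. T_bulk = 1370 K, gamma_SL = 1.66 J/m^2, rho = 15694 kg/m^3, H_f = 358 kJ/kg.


Radius R = 22/2 = 11 nm = 1.1e-08 m
Convert H_f = 358 kJ/kg = 358000 J/kg
dT = 2 * gamma_SL * T_bulk / (rho * H_f * R)
dT = 2 * 1.66 * 1370 / (15694 * 358000 * 1.1e-08)
dT = 73.6 K

73.6


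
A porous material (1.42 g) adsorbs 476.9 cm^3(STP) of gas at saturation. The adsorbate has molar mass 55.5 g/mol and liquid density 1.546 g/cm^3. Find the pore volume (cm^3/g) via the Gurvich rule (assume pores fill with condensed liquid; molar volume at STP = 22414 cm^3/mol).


Moles adsorbed n = V_ads / 22414 = 476.9 / 22414 = 2.127688e-02 mol
Liquid volume V_liq = n * M / rho_liq = 2.127688e-02 * 55.5 / 1.546 = 0.76382 cm^3
Specific pore volume V_pore = V_liq / m_sample = 0.76382 / 1.42
V_pore = 0.5379 cm^3/g

0.5379


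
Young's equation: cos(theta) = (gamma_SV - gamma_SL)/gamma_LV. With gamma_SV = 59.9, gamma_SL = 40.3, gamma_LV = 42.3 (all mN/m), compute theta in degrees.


cos(theta) = (gamma_SV - gamma_SL) / gamma_LV
cos(theta) = (59.9 - 40.3) / 42.3
cos(theta) = 0.463357
theta = arccos(0.463357) = 62.4 degrees

62.4


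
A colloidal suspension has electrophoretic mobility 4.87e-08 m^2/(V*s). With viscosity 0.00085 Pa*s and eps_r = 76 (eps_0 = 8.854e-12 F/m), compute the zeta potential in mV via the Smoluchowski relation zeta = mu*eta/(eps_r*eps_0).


Smoluchowski equation: zeta = mu * eta / (eps_r * eps_0)
zeta = 4.87e-08 * 0.00085 / (76 * 8.854e-12)
zeta = 0.061517 V = 61.52 mV

61.52


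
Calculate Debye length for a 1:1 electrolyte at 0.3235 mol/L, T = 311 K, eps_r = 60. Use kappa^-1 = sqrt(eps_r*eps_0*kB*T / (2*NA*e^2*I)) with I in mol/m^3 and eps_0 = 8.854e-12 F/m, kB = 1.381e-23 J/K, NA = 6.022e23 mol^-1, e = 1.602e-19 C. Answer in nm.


Ionic strength I = 0.3235 * 1^2 * 1000 = 323.5 mol/m^3
kappa^-1 = sqrt(60 * 8.854e-12 * 1.381e-23 * 311 / (2 * 6.022e23 * (1.602e-19)^2 * 323.5))
kappa^-1 = 0.478 nm

0.478


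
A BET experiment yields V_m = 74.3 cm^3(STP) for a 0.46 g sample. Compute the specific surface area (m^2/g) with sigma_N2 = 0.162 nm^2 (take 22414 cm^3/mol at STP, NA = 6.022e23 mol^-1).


Number of moles in monolayer = V_m / 22414 = 74.3 / 22414 = 0.00331489
Number of molecules = moles * NA = 0.00331489 * 6.022e23
SA = molecules * sigma / mass
SA = (74.3 / 22414) * 6.022e23 * 0.162e-18 / 0.46
SA = 703.0 m^2/g

703.0


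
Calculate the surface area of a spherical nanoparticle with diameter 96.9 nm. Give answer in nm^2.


Radius r = 96.9/2 = 48.45 nm
Surface area SA = 4 * pi * r^2
SA = 4 * pi * (48.45)^2
SA = 29498.33 nm^2

29498.33


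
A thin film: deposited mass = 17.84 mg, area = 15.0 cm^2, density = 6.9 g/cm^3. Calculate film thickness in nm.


Convert: m = 17.84 mg = 1.7840e-05 kg, A = 15.0 cm^2 = 1.5000e-03 m^2, rho = 6.9 g/cm^3 = 6900 kg/m^3
t = m / (A * rho)
t = 1.7840e-05 / (1.5000e-03 * 6900)
t = 1.7237e-06 m = 1723.7 nm

1723.7


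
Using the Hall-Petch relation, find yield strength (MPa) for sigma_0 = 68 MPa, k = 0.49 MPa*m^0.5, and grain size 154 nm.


d = 154 nm = 1.54e-07 m
sqrt(d) = 0.0003924283
Hall-Petch contribution = k / sqrt(d) = 0.49 / 0.0003924283 = 1248.6 MPa
sigma = sigma_0 + k/sqrt(d) = 68 + 1248.6 = 1316.6 MPa

1316.6


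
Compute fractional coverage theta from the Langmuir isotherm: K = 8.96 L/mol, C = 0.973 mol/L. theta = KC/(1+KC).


Langmuir isotherm: theta = K*C / (1 + K*C)
K*C = 8.96 * 0.973 = 8.71808
theta = 8.71808 / (1 + 8.71808) = 8.71808 / 9.71808
theta = 0.8971

0.8971


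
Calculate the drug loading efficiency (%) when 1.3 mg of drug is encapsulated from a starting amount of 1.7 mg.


Drug loading efficiency = (drug loaded / drug initial) * 100
DLE = 1.3 / 1.7 * 100
DLE = 0.7647 * 100
DLE = 76.47%

76.47


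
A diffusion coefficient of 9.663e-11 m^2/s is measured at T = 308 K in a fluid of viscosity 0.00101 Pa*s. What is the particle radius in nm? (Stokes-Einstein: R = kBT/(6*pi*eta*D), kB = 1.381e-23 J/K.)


Stokes-Einstein: R = kB*T / (6*pi*eta*D)
R = 1.381e-23 * 308 / (6 * pi * 0.00101 * 9.663e-11)
R = 2.31212e-09 m = 2.31 nm

2.31


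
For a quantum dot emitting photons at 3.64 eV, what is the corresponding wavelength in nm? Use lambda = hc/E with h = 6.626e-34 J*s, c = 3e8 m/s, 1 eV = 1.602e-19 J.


Convert energy: E = 3.64 eV = 3.64 * 1.602e-19 = 5.83128e-19 J
lambda = h*c / E = 6.626e-34 * 3e8 / 5.83128e-19
lambda = 3.40886e-07 m = 340.9 nm

340.9


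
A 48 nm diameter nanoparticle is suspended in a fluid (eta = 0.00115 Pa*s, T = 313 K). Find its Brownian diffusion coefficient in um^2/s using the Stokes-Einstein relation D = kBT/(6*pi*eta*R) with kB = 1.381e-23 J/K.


Radius R = 48/2 = 24 nm = 2.4e-08 m
D = kB*T / (6*pi*eta*R)
D = 1.381e-23 * 313 / (6 * pi * 0.00115 * 2.4e-08)
D = 8.3086e-12 m^2/s = 8.309 um^2/s

8.309


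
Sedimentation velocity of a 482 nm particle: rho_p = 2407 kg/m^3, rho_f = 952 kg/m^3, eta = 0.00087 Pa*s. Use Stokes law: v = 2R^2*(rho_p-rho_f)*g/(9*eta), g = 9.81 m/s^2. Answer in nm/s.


Radius R = 482/2 nm = 2.41e-07 m
Density difference = 2407 - 952 = 1455 kg/m^3
v = 2 * R^2 * (rho_p - rho_f) * g / (9 * eta)
v = 2 * (2.41e-07)^2 * 1455 * 9.81 / (9 * 0.00087)
v = 2.11755e-07 m/s = 211.7553 nm/s

211.7553


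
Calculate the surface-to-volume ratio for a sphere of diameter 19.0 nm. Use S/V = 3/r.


Radius r = 19.0/2 = 9.5 nm
S/V = 3 / r = 3 / 9.5
S/V = 0.3158 nm^-1

0.3158


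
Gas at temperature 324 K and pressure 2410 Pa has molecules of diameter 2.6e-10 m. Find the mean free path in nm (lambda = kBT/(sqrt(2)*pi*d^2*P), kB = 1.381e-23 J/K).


Mean free path: lambda = kB*T / (sqrt(2) * pi * d^2 * P)
lambda = 1.381e-23 * 324 / (sqrt(2) * pi * (2.6e-10)^2 * 2410)
lambda = 6.18173e-06 m
lambda = 6181.73 nm

6181.73


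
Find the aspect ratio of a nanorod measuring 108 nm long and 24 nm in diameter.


Aspect ratio AR = length / diameter
AR = 108 / 24
AR = 4.5

4.5


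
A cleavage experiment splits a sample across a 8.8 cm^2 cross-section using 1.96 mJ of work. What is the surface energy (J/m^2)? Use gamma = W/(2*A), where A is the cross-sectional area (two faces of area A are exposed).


Convert: A = 8.8 cm^2 = 0.00088 m^2, W = 1.96 mJ = 0.00196 J
Cleaving exposes two faces of area A, so total new surface = 2*A and gamma = W / (2*A)
gamma = 0.00196 / (2 * 0.00088)
gamma = 1.114 J/m^2

1.114


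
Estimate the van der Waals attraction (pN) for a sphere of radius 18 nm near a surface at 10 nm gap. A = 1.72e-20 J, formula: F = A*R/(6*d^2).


Convert to SI: R = 18 nm = 1.8e-08 m, d = 10 nm = 1e-08 m
F = A * R / (6 * d^2)
F = 1.72e-20 * 1.8e-08 / (6 * (1e-08)^2)
F = 5.16e-13 N = 0.516 pN

0.516


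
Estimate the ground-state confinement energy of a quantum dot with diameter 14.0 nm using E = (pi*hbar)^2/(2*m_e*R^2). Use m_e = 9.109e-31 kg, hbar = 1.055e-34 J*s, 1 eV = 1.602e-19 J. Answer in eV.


Radius R = 14.0/2 = 7 nm = 7e-09 m
E = (pi * 1.055e-34)^2 / (2 * 9.109e-31 * (7e-09)^2)
E(J) = 1.23057e-21
E = E(J) / 1.602e-19 = 0.0077 eV

0.0077


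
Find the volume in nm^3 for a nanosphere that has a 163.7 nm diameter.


Radius r = 163.7/2 = 81.85 nm
Volume V = (4/3) * pi * r^3
V = (4/3) * pi * (81.85)^3
V = 2296913.61 nm^3

2296913.61


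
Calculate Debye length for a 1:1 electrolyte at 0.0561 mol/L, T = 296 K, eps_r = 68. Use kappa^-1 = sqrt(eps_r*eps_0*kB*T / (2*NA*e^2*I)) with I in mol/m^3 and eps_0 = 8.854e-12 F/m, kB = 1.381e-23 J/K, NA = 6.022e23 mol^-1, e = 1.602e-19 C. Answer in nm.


Ionic strength I = 0.0561 * 1^2 * 1000 = 56.1 mol/m^3
kappa^-1 = sqrt(68 * 8.854e-12 * 1.381e-23 * 296 / (2 * 6.022e23 * (1.602e-19)^2 * 56.1))
kappa^-1 = 1.191 nm

1.191


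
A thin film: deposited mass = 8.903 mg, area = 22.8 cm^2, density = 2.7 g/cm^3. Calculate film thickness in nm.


Convert: m = 8.903 mg = 8.9030e-06 kg, A = 22.8 cm^2 = 2.2800e-03 m^2, rho = 2.7 g/cm^3 = 2700 kg/m^3
t = m / (A * rho)
t = 8.9030e-06 / (2.2800e-03 * 2700)
t = 1.4462e-06 m = 1446.2 nm

1446.2


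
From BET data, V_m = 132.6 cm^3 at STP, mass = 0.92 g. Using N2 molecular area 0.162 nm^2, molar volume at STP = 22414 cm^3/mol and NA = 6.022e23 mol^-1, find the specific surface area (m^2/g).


Number of moles in monolayer = V_m / 22414 = 132.6 / 22414 = 0.00591595
Number of molecules = moles * NA = 0.00591595 * 6.022e23
SA = molecules * sigma / mass
SA = (132.6 / 22414) * 6.022e23 * 0.162e-18 / 0.92
SA = 627.3 m^2/g

627.3


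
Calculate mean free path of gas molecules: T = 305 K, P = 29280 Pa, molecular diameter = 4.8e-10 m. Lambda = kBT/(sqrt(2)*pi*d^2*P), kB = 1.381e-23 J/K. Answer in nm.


Mean free path: lambda = kB*T / (sqrt(2) * pi * d^2 * P)
lambda = 1.381e-23 * 305 / (sqrt(2) * pi * (4.8e-10)^2 * 29280)
lambda = 1.40532e-07 m
lambda = 140.53 nm

140.53


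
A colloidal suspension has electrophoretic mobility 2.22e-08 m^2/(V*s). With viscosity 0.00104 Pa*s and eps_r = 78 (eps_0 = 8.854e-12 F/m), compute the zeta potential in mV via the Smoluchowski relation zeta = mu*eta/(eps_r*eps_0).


Smoluchowski equation: zeta = mu * eta / (eps_r * eps_0)
zeta = 2.22e-08 * 0.00104 / (78 * 8.854e-12)
zeta = 0.033431 V = 33.43 mV

33.43


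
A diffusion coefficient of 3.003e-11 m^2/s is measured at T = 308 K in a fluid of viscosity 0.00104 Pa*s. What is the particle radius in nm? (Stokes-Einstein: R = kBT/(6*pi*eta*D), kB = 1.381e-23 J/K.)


Stokes-Einstein: R = kB*T / (6*pi*eta*D)
R = 1.381e-23 * 308 / (6 * pi * 0.00104 * 3.003e-11)
R = 7.22528e-09 m = 7.23 nm

7.23


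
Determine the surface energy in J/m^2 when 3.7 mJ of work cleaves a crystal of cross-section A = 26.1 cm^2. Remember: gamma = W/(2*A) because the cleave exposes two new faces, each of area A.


Convert: A = 26.1 cm^2 = 0.00261 m^2, W = 3.7 mJ = 0.0037 J
Cleaving exposes two faces of area A, so total new surface = 2*A and gamma = W / (2*A)
gamma = 0.0037 / (2 * 0.00261)
gamma = 0.709 J/m^2

0.709


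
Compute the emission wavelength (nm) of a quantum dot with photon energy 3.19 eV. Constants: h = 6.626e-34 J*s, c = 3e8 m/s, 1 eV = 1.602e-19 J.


Convert energy: E = 3.19 eV = 3.19 * 1.602e-19 = 5.11038e-19 J
lambda = h*c / E = 6.626e-34 * 3e8 / 5.11038e-19
lambda = 3.88973e-07 m = 389.0 nm

389.0


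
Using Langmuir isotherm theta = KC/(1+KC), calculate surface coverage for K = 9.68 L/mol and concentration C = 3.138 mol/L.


Langmuir isotherm: theta = K*C / (1 + K*C)
K*C = 9.68 * 3.138 = 30.37584
theta = 30.37584 / (1 + 30.37584) = 30.37584 / 31.37584
theta = 0.9681

0.9681


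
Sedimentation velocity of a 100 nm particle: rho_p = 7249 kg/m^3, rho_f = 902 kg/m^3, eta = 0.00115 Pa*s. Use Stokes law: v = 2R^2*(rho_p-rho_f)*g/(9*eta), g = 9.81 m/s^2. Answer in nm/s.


Radius R = 100/2 nm = 5e-08 m
Density difference = 7249 - 902 = 6347 kg/m^3
v = 2 * R^2 * (rho_p - rho_f) * g / (9 * eta)
v = 2 * (5e-08)^2 * 6347 * 9.81 / (9 * 0.00115)
v = 3.00793e-08 m/s = 30.0793 nm/s

30.0793
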